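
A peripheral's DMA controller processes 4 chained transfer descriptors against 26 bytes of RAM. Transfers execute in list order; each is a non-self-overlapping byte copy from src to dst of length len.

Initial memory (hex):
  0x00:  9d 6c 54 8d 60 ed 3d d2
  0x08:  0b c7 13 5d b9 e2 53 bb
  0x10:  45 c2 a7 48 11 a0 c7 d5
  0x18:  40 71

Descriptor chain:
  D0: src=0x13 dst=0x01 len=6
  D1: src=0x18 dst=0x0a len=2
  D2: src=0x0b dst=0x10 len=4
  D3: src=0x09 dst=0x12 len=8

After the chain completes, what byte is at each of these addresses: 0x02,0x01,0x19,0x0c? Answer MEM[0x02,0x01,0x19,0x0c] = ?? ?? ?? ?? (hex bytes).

MEM[0x02,0x01,0x19,0x0c] = 11 48 71 b9

#0 dst[0x01+6] := {0x48,0x11,0xa0,0xc7,0xd5,0x40}
#1 dst[0x0a+2] := {0x40,0x71}
#2 dst[0x10+4] := {0x71,0xb9,0xe2,0x53}
#3 dst[0x12+8] := {0xc7,0x40,0x71,0xb9,0xe2,0x53,0xbb,0x71}
query mem[0x02]=0x11, mem[0x01]=0x48, mem[0x19]=0x71, mem[0x0c]=0xb9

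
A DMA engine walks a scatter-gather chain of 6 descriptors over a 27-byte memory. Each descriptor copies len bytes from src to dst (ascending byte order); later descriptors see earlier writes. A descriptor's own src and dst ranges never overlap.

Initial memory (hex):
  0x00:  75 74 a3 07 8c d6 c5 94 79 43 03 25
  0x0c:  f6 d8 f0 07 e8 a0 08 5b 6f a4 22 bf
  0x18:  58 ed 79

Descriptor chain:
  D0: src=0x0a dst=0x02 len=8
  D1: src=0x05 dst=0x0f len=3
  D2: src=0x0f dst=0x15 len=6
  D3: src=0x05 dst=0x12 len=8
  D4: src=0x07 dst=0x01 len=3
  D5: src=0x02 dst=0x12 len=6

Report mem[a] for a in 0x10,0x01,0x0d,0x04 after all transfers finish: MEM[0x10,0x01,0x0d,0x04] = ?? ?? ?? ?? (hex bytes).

[0] 0x0a->0x02 len=8 : 03 25 f6 d8 f0 07 e8 a0
[1] 0x05->0x0f len=3 : d8 f0 07
[2] 0x0f->0x15 len=6 : d8 f0 07 08 5b 6f
[3] 0x05->0x12 len=8 : d8 f0 07 e8 a0 03 25 f6
[4] 0x07->0x01 len=3 : 07 e8 a0
[5] 0x02->0x12 len=6 : e8 a0 f6 d8 f0 07
query mem[0x10]=0xf0, mem[0x01]=0x07, mem[0x0d]=0xd8, mem[0x04]=0xf6

MEM[0x10,0x01,0x0d,0x04] = f0 07 d8 f6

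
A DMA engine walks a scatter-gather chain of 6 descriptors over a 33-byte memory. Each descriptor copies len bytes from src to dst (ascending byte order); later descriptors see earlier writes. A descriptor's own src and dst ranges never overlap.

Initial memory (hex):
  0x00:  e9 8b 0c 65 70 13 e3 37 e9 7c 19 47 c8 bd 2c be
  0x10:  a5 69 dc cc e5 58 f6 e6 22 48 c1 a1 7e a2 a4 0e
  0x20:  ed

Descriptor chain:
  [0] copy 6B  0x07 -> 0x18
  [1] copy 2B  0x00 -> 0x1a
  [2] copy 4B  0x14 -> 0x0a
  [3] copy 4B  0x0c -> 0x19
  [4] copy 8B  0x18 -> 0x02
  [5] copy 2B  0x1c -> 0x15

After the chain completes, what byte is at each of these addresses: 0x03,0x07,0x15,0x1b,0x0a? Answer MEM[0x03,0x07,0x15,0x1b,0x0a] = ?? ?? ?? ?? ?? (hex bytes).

MEM[0x03,0x07,0x15,0x1b,0x0a] = f6 c8 be 2c e5

[0] 0x07->0x18 len=6 : 37 e9 7c 19 47 c8
[1] 0x00->0x1a len=2 : e9 8b
[2] 0x14->0x0a len=4 : e5 58 f6 e6
[3] 0x0c->0x19 len=4 : f6 e6 2c be
[4] 0x18->0x02 len=8 : 37 f6 e6 2c be c8 a4 0e
[5] 0x1c->0x15 len=2 : be c8
query mem[0x03]=0xf6, mem[0x07]=0xc8, mem[0x15]=0xbe, mem[0x1b]=0x2c, mem[0x0a]=0xe5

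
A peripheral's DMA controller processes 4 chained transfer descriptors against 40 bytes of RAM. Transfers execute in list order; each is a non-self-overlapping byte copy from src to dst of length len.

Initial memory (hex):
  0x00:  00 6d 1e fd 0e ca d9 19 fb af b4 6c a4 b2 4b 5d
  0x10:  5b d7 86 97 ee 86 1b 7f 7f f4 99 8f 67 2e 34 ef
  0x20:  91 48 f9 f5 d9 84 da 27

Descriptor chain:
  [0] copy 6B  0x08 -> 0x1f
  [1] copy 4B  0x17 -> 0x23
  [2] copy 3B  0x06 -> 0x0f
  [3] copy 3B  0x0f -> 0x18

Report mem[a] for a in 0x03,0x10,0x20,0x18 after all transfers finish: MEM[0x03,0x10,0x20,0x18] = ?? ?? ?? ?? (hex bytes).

MEM[0x03,0x10,0x20,0x18] = fd 19 af d9

D0: mem[0x1f..0x24] <- [fb af b4 6c a4 b2]
D1: mem[0x23..0x26] <- [7f 7f f4 99]
D2: mem[0x0f..0x11] <- [d9 19 fb]
D3: mem[0x18..0x1a] <- [d9 19 fb]
query mem[0x03]=0xfd, mem[0x10]=0x19, mem[0x20]=0xaf, mem[0x18]=0xd9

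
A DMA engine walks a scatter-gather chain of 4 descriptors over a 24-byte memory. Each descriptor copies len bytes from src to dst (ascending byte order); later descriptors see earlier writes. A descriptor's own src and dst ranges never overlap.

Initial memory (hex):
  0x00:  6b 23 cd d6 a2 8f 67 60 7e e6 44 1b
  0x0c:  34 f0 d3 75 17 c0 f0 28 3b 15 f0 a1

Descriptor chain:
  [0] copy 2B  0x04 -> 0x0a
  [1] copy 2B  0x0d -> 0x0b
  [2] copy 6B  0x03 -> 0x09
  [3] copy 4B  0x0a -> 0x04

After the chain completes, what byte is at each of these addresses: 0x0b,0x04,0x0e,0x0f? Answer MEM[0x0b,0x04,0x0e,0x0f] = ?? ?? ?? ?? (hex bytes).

MEM[0x0b,0x04,0x0e,0x0f] = 8f a2 7e 75

[0] 0x04->0x0a len=2 : a2 8f
[1] 0x0d->0x0b len=2 : f0 d3
[2] 0x03->0x09 len=6 : d6 a2 8f 67 60 7e
[3] 0x0a->0x04 len=4 : a2 8f 67 60
query mem[0x0b]=0x8f, mem[0x04]=0xa2, mem[0x0e]=0x7e, mem[0x0f]=0x75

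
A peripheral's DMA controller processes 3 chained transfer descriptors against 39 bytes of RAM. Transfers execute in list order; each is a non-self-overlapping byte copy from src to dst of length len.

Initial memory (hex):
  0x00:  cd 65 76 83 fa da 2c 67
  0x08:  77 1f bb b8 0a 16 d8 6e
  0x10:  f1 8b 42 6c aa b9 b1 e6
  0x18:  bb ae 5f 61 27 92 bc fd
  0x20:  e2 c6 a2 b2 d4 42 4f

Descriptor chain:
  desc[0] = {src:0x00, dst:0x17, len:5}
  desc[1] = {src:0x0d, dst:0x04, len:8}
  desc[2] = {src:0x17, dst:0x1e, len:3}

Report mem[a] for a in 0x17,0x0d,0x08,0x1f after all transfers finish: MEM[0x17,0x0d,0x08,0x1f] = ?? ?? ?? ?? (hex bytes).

MEM[0x17,0x0d,0x08,0x1f] = cd 16 8b 65

  after D0: wrote 5B at 0x17 = cd657683fa
  after D1: wrote 8B at 0x04 = 16d86ef18b426caa
  after D2: wrote 3B at 0x1e = cd6576
query mem[0x17]=0xcd, mem[0x0d]=0x16, mem[0x08]=0x8b, mem[0x1f]=0x65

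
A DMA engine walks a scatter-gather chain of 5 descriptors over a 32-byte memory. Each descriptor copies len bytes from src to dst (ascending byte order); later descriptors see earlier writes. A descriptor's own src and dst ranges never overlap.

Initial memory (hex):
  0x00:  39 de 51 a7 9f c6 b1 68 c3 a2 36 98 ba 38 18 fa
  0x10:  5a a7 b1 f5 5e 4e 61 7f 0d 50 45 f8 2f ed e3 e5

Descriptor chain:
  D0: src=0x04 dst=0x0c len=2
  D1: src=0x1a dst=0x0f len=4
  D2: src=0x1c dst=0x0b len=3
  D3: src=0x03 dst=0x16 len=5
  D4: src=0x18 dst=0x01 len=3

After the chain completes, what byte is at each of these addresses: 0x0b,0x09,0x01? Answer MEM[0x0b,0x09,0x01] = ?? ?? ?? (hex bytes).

MEM[0x0b,0x09,0x01] = 2f a2 c6

  after D0: wrote 2B at 0x0c = 9fc6
  after D1: wrote 4B at 0x0f = 45f82fed
  after D2: wrote 3B at 0x0b = 2fede3
  after D3: wrote 5B at 0x16 = a79fc6b168
  after D4: wrote 3B at 0x01 = c6b168
query mem[0x0b]=0x2f, mem[0x09]=0xa2, mem[0x01]=0xc6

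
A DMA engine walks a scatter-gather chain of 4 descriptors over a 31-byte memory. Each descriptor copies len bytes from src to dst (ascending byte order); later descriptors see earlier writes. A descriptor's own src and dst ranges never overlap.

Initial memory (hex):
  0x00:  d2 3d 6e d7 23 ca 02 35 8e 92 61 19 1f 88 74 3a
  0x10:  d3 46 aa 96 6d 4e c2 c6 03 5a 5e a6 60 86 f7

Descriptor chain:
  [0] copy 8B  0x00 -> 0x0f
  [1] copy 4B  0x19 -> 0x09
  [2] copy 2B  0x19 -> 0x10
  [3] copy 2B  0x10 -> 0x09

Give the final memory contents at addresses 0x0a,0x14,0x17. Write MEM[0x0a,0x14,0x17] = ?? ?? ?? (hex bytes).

[0] 0x00->0x0f len=8 : d2 3d 6e d7 23 ca 02 35
[1] 0x19->0x09 len=4 : 5a 5e a6 60
[2] 0x19->0x10 len=2 : 5a 5e
[3] 0x10->0x09 len=2 : 5a 5e
query mem[0x0a]=0x5e, mem[0x14]=0xca, mem[0x17]=0xc6

MEM[0x0a,0x14,0x17] = 5e ca c6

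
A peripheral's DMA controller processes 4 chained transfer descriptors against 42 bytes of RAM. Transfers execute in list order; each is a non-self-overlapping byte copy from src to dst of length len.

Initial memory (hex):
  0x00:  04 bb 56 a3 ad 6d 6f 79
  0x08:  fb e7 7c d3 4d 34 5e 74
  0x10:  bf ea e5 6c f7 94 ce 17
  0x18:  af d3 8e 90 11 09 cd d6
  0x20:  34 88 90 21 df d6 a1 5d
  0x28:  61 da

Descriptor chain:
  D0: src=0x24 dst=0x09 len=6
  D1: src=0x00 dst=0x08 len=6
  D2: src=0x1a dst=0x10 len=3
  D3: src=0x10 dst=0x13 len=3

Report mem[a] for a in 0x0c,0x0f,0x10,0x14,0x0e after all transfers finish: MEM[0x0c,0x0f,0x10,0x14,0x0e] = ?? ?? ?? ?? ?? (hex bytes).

[0] 0x24->0x09 len=6 : df d6 a1 5d 61 da
[1] 0x00->0x08 len=6 : 04 bb 56 a3 ad 6d
[2] 0x1a->0x10 len=3 : 8e 90 11
[3] 0x10->0x13 len=3 : 8e 90 11
query mem[0x0c]=0xad, mem[0x0f]=0x74, mem[0x10]=0x8e, mem[0x14]=0x90, mem[0x0e]=0xda

MEM[0x0c,0x0f,0x10,0x14,0x0e] = ad 74 8e 90 da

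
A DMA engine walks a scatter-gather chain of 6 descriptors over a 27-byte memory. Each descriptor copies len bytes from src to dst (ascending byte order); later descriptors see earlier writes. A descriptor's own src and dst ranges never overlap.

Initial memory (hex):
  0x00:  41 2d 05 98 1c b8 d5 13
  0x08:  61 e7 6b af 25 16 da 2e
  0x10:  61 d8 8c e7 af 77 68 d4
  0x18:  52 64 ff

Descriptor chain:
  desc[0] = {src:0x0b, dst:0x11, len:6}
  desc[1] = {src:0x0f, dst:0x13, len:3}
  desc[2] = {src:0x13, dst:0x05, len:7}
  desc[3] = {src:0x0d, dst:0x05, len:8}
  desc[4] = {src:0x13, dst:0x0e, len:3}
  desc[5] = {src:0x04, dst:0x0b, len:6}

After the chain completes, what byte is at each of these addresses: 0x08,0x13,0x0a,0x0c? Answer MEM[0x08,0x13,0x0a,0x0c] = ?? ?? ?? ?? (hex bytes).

MEM[0x08,0x13,0x0a,0x0c] = 61 2e 25 16

  after D0: wrote 6B at 0x11 = af2516da2e61
  after D1: wrote 3B at 0x13 = 2e61af
  after D2: wrote 7B at 0x05 = 2e61af61d45264
  after D3: wrote 8B at 0x05 = 16da2e61af252e61
  after D4: wrote 3B at 0x0e = 2e61af
  after D5: wrote 6B at 0x0b = 1c16da2e61af
query mem[0x08]=0x61, mem[0x13]=0x2e, mem[0x0a]=0x25, mem[0x0c]=0x16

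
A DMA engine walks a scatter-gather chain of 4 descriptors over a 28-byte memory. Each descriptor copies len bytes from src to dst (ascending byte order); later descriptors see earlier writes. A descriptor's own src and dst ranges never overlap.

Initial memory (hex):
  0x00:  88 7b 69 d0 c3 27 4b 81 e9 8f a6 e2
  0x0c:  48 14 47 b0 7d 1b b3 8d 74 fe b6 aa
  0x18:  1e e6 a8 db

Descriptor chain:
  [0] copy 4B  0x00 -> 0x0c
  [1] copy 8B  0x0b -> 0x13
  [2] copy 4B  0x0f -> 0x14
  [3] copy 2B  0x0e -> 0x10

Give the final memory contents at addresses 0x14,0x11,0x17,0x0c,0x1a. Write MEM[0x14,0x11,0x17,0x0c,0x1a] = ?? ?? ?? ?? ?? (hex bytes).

MEM[0x14,0x11,0x17,0x0c,0x1a] = d0 d0 b3 88 b3

D0: mem[0x0c..0x0f] <- [88 7b 69 d0]
D1: mem[0x13..0x1a] <- [e2 88 7b 69 d0 7d 1b b3]
D2: mem[0x14..0x17] <- [d0 7d 1b b3]
D3: mem[0x10..0x11] <- [69 d0]
query mem[0x14]=0xd0, mem[0x11]=0xd0, mem[0x17]=0xb3, mem[0x0c]=0x88, mem[0x1a]=0xb3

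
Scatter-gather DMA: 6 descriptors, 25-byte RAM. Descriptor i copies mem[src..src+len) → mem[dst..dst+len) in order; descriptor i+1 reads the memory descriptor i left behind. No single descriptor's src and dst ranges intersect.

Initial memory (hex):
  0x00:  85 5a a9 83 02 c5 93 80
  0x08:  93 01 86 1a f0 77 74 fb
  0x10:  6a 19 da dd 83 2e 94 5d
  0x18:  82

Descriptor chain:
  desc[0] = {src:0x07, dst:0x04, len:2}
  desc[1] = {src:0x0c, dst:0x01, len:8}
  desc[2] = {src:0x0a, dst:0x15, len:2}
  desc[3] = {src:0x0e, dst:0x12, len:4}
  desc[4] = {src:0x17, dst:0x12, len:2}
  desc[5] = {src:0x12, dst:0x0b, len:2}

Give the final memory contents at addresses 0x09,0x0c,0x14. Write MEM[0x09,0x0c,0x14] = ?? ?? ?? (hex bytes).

MEM[0x09,0x0c,0x14] = 01 82 6a

D0: mem[0x04..0x05] <- [80 93]
D1: mem[0x01..0x08] <- [f0 77 74 fb 6a 19 da dd]
D2: mem[0x15..0x16] <- [86 1a]
D3: mem[0x12..0x15] <- [74 fb 6a 19]
D4: mem[0x12..0x13] <- [5d 82]
D5: mem[0x0b..0x0c] <- [5d 82]
query mem[0x09]=0x01, mem[0x0c]=0x82, mem[0x14]=0x6a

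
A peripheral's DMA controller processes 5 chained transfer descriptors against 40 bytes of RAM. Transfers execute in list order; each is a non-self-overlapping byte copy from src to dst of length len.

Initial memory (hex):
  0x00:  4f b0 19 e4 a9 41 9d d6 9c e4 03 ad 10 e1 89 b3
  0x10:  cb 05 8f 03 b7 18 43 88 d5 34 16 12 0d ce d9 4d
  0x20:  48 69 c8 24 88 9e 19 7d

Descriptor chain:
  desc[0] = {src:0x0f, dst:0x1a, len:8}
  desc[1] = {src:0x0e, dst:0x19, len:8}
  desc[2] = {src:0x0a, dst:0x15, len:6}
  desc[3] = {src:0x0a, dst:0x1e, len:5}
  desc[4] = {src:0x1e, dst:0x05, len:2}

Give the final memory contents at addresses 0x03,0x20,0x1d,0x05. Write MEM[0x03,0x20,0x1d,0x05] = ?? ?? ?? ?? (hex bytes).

  after D0: wrote 8B at 0x1a = b3cb058f03b71843
  after D1: wrote 8B at 0x19 = 89b3cb058f03b718
  after D2: wrote 6B at 0x15 = 03ad10e189b3
  after D3: wrote 5B at 0x1e = 03ad10e189
  after D4: wrote 2B at 0x05 = 03ad
query mem[0x03]=0xe4, mem[0x20]=0x10, mem[0x1d]=0x8f, mem[0x05]=0x03

MEM[0x03,0x20,0x1d,0x05] = e4 10 8f 03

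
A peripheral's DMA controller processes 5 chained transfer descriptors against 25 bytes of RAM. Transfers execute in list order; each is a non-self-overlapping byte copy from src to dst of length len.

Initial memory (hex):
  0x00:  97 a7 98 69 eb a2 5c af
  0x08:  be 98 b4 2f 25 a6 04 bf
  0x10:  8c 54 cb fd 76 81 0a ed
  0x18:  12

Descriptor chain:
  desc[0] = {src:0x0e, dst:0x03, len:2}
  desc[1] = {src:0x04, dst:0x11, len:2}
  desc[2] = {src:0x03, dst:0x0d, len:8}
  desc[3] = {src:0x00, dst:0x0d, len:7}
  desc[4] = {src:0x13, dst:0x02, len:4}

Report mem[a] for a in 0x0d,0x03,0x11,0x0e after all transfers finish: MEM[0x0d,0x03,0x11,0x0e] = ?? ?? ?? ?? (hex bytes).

#0 dst[0x03+2] := {0x04,0xbf}
#1 dst[0x11+2] := {0xbf,0xa2}
#2 dst[0x0d+8] := {0x04,0xbf,0xa2,0x5c,0xaf,0xbe,0x98,0xb4}
#3 dst[0x0d+7] := {0x97,0xa7,0x98,0x04,0xbf,0xa2,0x5c}
#4 dst[0x02+4] := {0x5c,0xb4,0x81,0x0a}
query mem[0x0d]=0x97, mem[0x03]=0xb4, mem[0x11]=0xbf, mem[0x0e]=0xa7

MEM[0x0d,0x03,0x11,0x0e] = 97 b4 bf a7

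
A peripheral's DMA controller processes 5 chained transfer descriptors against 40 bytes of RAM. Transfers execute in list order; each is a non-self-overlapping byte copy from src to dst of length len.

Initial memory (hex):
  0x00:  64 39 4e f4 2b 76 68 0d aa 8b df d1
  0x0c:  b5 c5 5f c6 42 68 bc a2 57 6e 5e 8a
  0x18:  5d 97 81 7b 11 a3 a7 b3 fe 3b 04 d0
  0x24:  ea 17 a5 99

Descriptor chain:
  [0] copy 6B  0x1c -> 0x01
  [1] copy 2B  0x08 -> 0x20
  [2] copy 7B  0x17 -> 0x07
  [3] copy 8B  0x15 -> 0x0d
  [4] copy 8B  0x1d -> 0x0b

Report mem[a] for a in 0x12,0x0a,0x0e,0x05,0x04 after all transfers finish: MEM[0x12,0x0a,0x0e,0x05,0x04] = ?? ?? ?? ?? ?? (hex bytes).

MEM[0x12,0x0a,0x0e,0x05,0x04] = ea 81 aa fe b3

  after D0: wrote 6B at 0x01 = 11a3a7b3fe3b
  after D1: wrote 2B at 0x20 = aa8b
  after D2: wrote 7B at 0x07 = 8a5d97817b11a3
  after D3: wrote 8B at 0x0d = 6e5e8a5d97817b11
  after D4: wrote 8B at 0x0b = a3a7b3aa8b04d0ea
query mem[0x12]=0xea, mem[0x0a]=0x81, mem[0x0e]=0xaa, mem[0x05]=0xfe, mem[0x04]=0xb3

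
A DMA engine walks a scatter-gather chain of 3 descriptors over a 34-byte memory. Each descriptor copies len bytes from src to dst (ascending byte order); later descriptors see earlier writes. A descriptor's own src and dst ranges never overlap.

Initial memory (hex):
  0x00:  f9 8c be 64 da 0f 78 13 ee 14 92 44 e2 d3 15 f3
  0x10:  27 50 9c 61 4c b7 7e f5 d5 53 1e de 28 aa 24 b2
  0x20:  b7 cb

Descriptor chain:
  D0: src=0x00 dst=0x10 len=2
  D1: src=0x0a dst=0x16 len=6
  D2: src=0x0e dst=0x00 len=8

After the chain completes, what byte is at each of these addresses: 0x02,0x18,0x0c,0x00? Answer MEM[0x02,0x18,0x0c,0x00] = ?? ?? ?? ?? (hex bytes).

#0 dst[0x10+2] := {0xf9,0x8c}
#1 dst[0x16+6] := {0x92,0x44,0xe2,0xd3,0x15,0xf3}
#2 dst[0x00+8] := {0x15,0xf3,0xf9,0x8c,0x9c,0x61,0x4c,0xb7}
query mem[0x02]=0xf9, mem[0x18]=0xe2, mem[0x0c]=0xe2, mem[0x00]=0x15

MEM[0x02,0x18,0x0c,0x00] = f9 e2 e2 15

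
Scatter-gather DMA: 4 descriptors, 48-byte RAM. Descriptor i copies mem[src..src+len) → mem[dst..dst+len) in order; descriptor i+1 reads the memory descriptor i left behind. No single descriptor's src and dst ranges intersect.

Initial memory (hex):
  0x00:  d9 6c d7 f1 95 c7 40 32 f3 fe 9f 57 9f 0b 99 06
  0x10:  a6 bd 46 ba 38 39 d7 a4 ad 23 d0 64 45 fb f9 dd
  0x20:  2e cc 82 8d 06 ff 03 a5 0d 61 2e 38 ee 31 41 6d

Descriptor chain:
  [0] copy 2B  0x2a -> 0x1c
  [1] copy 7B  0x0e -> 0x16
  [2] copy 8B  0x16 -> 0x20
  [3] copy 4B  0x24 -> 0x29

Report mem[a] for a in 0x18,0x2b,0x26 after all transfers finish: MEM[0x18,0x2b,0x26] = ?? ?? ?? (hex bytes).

[0] 0x2a->0x1c len=2 : 2e 38
[1] 0x0e->0x16 len=7 : 99 06 a6 bd 46 ba 38
[2] 0x16->0x20 len=8 : 99 06 a6 bd 46 ba 38 38
[3] 0x24->0x29 len=4 : 46 ba 38 38
query mem[0x18]=0xa6, mem[0x2b]=0x38, mem[0x26]=0x38

MEM[0x18,0x2b,0x26] = a6 38 38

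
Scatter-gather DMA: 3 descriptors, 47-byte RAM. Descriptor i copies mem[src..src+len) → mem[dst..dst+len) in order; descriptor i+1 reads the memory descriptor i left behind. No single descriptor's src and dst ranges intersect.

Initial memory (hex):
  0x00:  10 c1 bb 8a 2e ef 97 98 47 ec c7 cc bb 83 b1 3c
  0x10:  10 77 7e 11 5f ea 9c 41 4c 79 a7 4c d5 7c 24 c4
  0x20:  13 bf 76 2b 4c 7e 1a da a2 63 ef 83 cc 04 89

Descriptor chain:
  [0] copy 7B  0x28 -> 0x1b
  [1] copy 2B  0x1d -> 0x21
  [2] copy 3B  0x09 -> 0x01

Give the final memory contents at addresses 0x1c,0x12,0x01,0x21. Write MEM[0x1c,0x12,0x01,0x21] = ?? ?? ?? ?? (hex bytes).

  after D0: wrote 7B at 0x1b = a263ef83cc0489
  after D1: wrote 2B at 0x21 = ef83
  after D2: wrote 3B at 0x01 = ecc7cc
query mem[0x1c]=0x63, mem[0x12]=0x7e, mem[0x01]=0xec, mem[0x21]=0xef

MEM[0x1c,0x12,0x01,0x21] = 63 7e ec ef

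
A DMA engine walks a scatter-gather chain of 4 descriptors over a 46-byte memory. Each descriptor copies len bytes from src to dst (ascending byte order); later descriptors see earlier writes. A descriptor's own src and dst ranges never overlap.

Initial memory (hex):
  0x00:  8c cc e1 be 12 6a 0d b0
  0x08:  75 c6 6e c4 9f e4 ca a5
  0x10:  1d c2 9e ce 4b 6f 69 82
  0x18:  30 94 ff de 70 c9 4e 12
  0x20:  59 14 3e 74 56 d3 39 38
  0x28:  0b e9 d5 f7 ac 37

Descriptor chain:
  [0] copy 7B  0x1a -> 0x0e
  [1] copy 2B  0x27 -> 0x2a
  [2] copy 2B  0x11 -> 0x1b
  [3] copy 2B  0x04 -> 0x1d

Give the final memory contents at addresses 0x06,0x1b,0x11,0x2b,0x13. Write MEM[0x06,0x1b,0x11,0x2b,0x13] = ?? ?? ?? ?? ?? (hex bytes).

D0: mem[0x0e..0x14] <- [ff de 70 c9 4e 12 59]
D1: mem[0x2a..0x2b] <- [38 0b]
D2: mem[0x1b..0x1c] <- [c9 4e]
D3: mem[0x1d..0x1e] <- [12 6a]
query mem[0x06]=0x0d, mem[0x1b]=0xc9, mem[0x11]=0xc9, mem[0x2b]=0x0b, mem[0x13]=0x12

MEM[0x06,0x1b,0x11,0x2b,0x13] = 0d c9 c9 0b 12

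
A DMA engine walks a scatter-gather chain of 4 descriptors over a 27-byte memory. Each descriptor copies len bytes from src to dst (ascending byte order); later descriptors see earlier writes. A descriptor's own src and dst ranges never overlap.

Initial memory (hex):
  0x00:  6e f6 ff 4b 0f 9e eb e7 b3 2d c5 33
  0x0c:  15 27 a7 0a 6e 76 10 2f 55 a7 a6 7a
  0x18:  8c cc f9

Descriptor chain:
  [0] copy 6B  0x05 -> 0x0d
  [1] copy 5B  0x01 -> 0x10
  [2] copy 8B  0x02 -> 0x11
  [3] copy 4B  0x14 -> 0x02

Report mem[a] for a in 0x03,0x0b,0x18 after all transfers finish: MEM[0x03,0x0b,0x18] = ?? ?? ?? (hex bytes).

MEM[0x03,0x0b,0x18] = eb 33 2d

[0] 0x05->0x0d len=6 : 9e eb e7 b3 2d c5
[1] 0x01->0x10 len=5 : f6 ff 4b 0f 9e
[2] 0x02->0x11 len=8 : ff 4b 0f 9e eb e7 b3 2d
[3] 0x14->0x02 len=4 : 9e eb e7 b3
query mem[0x03]=0xeb, mem[0x0b]=0x33, mem[0x18]=0x2d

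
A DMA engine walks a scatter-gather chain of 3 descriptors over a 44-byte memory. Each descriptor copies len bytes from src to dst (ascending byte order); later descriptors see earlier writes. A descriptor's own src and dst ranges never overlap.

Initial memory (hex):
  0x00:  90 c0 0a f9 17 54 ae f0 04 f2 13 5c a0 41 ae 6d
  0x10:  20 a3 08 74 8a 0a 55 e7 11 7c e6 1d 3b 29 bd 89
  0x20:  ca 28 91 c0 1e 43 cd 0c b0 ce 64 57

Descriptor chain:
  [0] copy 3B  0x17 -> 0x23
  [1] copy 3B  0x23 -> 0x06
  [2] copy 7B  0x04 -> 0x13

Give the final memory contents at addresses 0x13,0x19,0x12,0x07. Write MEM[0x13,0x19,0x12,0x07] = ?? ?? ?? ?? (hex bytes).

D0: mem[0x23..0x25] <- [e7 11 7c]
D1: mem[0x06..0x08] <- [e7 11 7c]
D2: mem[0x13..0x19] <- [17 54 e7 11 7c f2 13]
query mem[0x13]=0x17, mem[0x19]=0x13, mem[0x12]=0x08, mem[0x07]=0x11

MEM[0x13,0x19,0x12,0x07] = 17 13 08 11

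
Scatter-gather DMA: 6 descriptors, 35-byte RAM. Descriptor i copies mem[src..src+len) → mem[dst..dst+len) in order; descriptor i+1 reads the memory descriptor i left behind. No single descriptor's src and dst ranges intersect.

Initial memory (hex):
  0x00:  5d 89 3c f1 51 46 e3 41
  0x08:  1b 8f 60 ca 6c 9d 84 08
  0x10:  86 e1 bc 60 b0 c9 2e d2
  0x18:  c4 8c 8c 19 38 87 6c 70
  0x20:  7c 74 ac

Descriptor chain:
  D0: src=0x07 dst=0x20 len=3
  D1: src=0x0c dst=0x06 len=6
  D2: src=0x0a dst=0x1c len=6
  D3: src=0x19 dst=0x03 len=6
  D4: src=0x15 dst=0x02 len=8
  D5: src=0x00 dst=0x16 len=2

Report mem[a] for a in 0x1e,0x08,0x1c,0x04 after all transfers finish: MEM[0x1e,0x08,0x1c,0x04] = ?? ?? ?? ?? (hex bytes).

[0] 0x07->0x20 len=3 : 41 1b 8f
[1] 0x0c->0x06 len=6 : 6c 9d 84 08 86 e1
[2] 0x0a->0x1c len=6 : 86 e1 6c 9d 84 08
[3] 0x19->0x03 len=6 : 8c 8c 19 86 e1 6c
[4] 0x15->0x02 len=8 : c9 2e d2 c4 8c 8c 19 86
[5] 0x00->0x16 len=2 : 5d 89
query mem[0x1e]=0x6c, mem[0x08]=0x19, mem[0x1c]=0x86, mem[0x04]=0xd2

MEM[0x1e,0x08,0x1c,0x04] = 6c 19 86 d2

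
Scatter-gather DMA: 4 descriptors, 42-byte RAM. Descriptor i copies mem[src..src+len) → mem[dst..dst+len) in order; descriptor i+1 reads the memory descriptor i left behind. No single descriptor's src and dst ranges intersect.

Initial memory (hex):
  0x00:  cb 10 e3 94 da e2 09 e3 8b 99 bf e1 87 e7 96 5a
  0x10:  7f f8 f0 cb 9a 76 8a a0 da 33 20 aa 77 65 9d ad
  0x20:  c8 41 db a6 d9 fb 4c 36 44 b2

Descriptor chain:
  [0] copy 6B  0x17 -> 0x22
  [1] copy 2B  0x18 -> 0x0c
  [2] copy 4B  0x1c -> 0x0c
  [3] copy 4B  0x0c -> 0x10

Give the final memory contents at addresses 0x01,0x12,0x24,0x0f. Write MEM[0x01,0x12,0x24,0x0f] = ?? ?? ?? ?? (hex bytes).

MEM[0x01,0x12,0x24,0x0f] = 10 9d 33 ad

[0] 0x17->0x22 len=6 : a0 da 33 20 aa 77
[1] 0x18->0x0c len=2 : da 33
[2] 0x1c->0x0c len=4 : 77 65 9d ad
[3] 0x0c->0x10 len=4 : 77 65 9d ad
query mem[0x01]=0x10, mem[0x12]=0x9d, mem[0x24]=0x33, mem[0x0f]=0xad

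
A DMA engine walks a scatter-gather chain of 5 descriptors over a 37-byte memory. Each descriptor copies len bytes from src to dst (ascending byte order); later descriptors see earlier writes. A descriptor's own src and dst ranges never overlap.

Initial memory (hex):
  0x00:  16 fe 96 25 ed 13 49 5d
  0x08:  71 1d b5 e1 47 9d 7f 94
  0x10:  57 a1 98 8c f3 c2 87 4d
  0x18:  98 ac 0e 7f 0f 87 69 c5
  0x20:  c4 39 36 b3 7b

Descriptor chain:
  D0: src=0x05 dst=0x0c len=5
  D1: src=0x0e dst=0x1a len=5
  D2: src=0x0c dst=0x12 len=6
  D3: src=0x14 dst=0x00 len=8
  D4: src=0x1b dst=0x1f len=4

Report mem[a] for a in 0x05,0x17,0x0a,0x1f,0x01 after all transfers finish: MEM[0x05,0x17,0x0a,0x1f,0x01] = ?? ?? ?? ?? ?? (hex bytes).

MEM[0x05,0x17,0x0a,0x1f,0x01] = ac a1 b5 71 71

#0 dst[0x0c+5] := {0x13,0x49,0x5d,0x71,0x1d}
#1 dst[0x1a+5] := {0x5d,0x71,0x1d,0xa1,0x98}
#2 dst[0x12+6] := {0x13,0x49,0x5d,0x71,0x1d,0xa1}
#3 dst[0x00+8] := {0x5d,0x71,0x1d,0xa1,0x98,0xac,0x5d,0x71}
#4 dst[0x1f+4] := {0x71,0x1d,0xa1,0x98}
query mem[0x05]=0xac, mem[0x17]=0xa1, mem[0x0a]=0xb5, mem[0x1f]=0x71, mem[0x01]=0x71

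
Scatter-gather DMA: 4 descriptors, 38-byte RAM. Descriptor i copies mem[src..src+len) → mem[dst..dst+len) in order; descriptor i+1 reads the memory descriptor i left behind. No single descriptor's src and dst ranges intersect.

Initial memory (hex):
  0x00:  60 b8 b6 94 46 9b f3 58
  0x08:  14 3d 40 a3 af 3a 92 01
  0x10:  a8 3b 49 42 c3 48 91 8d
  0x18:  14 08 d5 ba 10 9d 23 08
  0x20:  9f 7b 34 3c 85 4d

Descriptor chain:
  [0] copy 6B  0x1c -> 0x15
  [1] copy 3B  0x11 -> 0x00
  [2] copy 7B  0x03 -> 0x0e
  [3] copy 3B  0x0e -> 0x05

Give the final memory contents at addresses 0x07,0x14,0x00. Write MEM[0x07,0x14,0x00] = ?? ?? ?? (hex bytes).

MEM[0x07,0x14,0x00] = 9b 3d 3b

D0: mem[0x15..0x1a] <- [10 9d 23 08 9f 7b]
D1: mem[0x00..0x02] <- [3b 49 42]
D2: mem[0x0e..0x14] <- [94 46 9b f3 58 14 3d]
D3: mem[0x05..0x07] <- [94 46 9b]
query mem[0x07]=0x9b, mem[0x14]=0x3d, mem[0x00]=0x3b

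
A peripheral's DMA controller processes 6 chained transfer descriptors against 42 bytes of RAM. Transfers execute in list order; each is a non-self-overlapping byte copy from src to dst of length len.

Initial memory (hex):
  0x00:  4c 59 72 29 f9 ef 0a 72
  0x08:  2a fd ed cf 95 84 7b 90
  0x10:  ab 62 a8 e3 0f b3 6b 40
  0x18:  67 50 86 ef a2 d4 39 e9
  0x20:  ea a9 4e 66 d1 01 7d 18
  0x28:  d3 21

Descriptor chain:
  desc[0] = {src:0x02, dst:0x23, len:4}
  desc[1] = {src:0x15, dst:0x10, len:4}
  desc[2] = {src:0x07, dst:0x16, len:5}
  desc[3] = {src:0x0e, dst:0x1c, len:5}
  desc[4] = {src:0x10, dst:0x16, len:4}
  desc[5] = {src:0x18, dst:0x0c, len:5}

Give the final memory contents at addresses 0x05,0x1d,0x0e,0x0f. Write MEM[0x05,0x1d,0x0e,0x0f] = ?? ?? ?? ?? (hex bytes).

[0] 0x02->0x23 len=4 : 72 29 f9 ef
[1] 0x15->0x10 len=4 : b3 6b 40 67
[2] 0x07->0x16 len=5 : 72 2a fd ed cf
[3] 0x0e->0x1c len=5 : 7b 90 b3 6b 40
[4] 0x10->0x16 len=4 : b3 6b 40 67
[5] 0x18->0x0c len=5 : 40 67 cf ef 7b
query mem[0x05]=0xef, mem[0x1d]=0x90, mem[0x0e]=0xcf, mem[0x0f]=0xef

MEM[0x05,0x1d,0x0e,0x0f] = ef 90 cf ef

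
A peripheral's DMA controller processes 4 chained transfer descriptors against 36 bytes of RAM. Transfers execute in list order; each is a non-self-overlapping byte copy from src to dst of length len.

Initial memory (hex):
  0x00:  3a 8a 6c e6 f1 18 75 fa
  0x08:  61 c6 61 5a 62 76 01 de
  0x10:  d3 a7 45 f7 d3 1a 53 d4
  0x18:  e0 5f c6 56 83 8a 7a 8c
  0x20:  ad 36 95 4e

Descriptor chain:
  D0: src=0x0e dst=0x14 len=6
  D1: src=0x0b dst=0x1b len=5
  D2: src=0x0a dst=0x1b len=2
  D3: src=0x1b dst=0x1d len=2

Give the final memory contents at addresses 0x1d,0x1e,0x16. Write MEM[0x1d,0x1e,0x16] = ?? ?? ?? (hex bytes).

MEM[0x1d,0x1e,0x16] = 61 5a d3

D0: mem[0x14..0x19] <- [01 de d3 a7 45 f7]
D1: mem[0x1b..0x1f] <- [5a 62 76 01 de]
D2: mem[0x1b..0x1c] <- [61 5a]
D3: mem[0x1d..0x1e] <- [61 5a]
query mem[0x1d]=0x61, mem[0x1e]=0x5a, mem[0x16]=0xd3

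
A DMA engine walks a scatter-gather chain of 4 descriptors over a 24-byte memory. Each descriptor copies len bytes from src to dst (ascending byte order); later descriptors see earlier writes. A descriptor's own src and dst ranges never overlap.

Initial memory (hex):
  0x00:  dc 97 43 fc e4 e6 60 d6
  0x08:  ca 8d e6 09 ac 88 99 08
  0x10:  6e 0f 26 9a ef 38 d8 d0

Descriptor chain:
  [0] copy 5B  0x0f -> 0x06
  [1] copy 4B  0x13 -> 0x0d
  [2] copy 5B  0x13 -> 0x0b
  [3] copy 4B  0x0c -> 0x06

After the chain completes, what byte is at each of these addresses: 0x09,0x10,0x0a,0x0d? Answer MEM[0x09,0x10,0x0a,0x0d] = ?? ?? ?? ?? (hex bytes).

MEM[0x09,0x10,0x0a,0x0d] = d0 d8 9a 38

D0: mem[0x06..0x0a] <- [08 6e 0f 26 9a]
D1: mem[0x0d..0x10] <- [9a ef 38 d8]
D2: mem[0x0b..0x0f] <- [9a ef 38 d8 d0]
D3: mem[0x06..0x09] <- [ef 38 d8 d0]
query mem[0x09]=0xd0, mem[0x10]=0xd8, mem[0x0a]=0x9a, mem[0x0d]=0x38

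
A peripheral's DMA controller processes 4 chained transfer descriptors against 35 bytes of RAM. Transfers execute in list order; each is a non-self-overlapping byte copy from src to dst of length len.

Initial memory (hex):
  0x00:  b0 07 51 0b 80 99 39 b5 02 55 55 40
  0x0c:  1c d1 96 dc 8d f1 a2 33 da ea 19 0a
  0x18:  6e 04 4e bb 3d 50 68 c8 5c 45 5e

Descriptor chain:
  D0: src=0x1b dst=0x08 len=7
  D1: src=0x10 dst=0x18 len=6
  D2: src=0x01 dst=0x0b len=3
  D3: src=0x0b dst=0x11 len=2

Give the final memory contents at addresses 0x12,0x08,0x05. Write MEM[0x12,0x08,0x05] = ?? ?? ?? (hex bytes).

MEM[0x12,0x08,0x05] = 51 bb 99

#0 dst[0x08+7] := {0xbb,0x3d,0x50,0x68,0xc8,0x5c,0x45}
#1 dst[0x18+6] := {0x8d,0xf1,0xa2,0x33,0xda,0xea}
#2 dst[0x0b+3] := {0x07,0x51,0x0b}
#3 dst[0x11+2] := {0x07,0x51}
query mem[0x12]=0x51, mem[0x08]=0xbb, mem[0x05]=0x99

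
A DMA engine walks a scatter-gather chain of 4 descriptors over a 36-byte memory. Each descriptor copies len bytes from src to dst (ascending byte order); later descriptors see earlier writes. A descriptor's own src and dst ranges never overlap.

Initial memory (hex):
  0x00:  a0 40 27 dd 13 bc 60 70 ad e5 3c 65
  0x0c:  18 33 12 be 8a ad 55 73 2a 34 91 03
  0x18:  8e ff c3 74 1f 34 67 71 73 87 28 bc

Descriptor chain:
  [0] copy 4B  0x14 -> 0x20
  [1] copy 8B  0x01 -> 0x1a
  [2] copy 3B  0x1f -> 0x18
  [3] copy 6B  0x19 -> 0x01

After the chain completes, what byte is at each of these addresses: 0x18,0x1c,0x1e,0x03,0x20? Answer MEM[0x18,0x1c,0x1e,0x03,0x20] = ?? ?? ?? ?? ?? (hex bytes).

MEM[0x18,0x1c,0x1e,0x03,0x20] = 60 dd bc 27 70

[0] 0x14->0x20 len=4 : 2a 34 91 03
[1] 0x01->0x1a len=8 : 40 27 dd 13 bc 60 70 ad
[2] 0x1f->0x18 len=3 : 60 70 ad
[3] 0x19->0x01 len=6 : 70 ad 27 dd 13 bc
query mem[0x18]=0x60, mem[0x1c]=0xdd, mem[0x1e]=0xbc, mem[0x03]=0x27, mem[0x20]=0x70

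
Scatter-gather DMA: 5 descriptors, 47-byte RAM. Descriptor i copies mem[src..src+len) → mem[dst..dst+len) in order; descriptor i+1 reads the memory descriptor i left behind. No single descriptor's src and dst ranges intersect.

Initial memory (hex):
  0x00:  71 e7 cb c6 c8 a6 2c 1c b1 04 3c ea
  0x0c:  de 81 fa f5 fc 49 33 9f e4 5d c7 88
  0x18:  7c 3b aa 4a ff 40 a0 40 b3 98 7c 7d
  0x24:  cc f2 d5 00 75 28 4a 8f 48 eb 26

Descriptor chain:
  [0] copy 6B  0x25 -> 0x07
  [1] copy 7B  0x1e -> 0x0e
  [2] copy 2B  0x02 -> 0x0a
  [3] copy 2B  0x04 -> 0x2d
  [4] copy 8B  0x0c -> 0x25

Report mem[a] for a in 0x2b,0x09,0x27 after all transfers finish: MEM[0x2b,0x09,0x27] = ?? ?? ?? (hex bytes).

MEM[0x2b,0x09,0x27] = 7c 00 a0

D0: mem[0x07..0x0c] <- [f2 d5 00 75 28 4a]
D1: mem[0x0e..0x14] <- [a0 40 b3 98 7c 7d cc]
D2: mem[0x0a..0x0b] <- [cb c6]
D3: mem[0x2d..0x2e] <- [c8 a6]
D4: mem[0x25..0x2c] <- [4a 81 a0 40 b3 98 7c 7d]
query mem[0x2b]=0x7c, mem[0x09]=0x00, mem[0x27]=0xa0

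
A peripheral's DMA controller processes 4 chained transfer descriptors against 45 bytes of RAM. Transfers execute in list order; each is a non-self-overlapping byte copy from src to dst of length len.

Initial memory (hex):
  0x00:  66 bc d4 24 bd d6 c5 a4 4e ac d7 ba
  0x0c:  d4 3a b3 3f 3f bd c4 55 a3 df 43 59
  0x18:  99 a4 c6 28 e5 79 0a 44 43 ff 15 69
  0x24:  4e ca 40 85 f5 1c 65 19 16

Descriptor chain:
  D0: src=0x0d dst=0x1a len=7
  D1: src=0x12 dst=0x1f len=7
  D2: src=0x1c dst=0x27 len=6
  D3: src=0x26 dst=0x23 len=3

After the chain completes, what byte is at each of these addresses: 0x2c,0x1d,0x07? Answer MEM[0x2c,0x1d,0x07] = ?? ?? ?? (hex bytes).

MEM[0x2c,0x1d,0x07] = a3 3f a4

[0] 0x0d->0x1a len=7 : 3a b3 3f 3f bd c4 55
[1] 0x12->0x1f len=7 : c4 55 a3 df 43 59 99
[2] 0x1c->0x27 len=6 : 3f 3f bd c4 55 a3
[3] 0x26->0x23 len=3 : 40 3f 3f
query mem[0x2c]=0xa3, mem[0x1d]=0x3f, mem[0x07]=0xa4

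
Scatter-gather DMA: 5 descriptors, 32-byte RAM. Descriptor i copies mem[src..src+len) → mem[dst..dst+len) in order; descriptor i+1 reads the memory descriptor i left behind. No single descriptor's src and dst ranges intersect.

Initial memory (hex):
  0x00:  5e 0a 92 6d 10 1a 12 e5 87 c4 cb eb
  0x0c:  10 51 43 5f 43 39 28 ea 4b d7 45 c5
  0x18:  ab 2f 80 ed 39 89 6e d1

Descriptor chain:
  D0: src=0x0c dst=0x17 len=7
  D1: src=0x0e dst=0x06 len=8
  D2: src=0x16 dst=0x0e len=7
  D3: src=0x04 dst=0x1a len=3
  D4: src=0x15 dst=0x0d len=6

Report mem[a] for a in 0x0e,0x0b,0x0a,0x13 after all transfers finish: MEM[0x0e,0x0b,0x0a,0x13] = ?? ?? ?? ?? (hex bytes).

  after D0: wrote 7B at 0x17 = 1051435f433928
  after D1: wrote 8B at 0x06 = 435f433928ea4bd7
  after D2: wrote 7B at 0x0e = 451051435f4339
  after D3: wrote 3B at 0x1a = 101a43
  after D4: wrote 6B at 0x0d = d74510514310
query mem[0x0e]=0x45, mem[0x0b]=0xea, mem[0x0a]=0x28, mem[0x13]=0x43

MEM[0x0e,0x0b,0x0a,0x13] = 45 ea 28 43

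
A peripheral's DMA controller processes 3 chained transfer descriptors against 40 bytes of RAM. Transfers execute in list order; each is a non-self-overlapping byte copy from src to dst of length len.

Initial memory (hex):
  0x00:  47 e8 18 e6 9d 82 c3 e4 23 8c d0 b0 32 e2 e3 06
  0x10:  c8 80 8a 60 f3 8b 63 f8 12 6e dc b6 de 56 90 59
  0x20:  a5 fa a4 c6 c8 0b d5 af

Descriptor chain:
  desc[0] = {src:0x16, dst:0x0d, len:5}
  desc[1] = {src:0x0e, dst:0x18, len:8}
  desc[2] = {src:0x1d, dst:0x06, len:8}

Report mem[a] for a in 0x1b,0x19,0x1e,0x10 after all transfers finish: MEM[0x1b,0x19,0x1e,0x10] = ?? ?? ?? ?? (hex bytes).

MEM[0x1b,0x19,0x1e,0x10] = dc 12 f3 6e

#0 dst[0x0d+5] := {0x63,0xf8,0x12,0x6e,0xdc}
#1 dst[0x18+8] := {0xf8,0x12,0x6e,0xdc,0x8a,0x60,0xf3,0x8b}
#2 dst[0x06+8] := {0x60,0xf3,0x8b,0xa5,0xfa,0xa4,0xc6,0xc8}
query mem[0x1b]=0xdc, mem[0x19]=0x12, mem[0x1e]=0xf3, mem[0x10]=0x6e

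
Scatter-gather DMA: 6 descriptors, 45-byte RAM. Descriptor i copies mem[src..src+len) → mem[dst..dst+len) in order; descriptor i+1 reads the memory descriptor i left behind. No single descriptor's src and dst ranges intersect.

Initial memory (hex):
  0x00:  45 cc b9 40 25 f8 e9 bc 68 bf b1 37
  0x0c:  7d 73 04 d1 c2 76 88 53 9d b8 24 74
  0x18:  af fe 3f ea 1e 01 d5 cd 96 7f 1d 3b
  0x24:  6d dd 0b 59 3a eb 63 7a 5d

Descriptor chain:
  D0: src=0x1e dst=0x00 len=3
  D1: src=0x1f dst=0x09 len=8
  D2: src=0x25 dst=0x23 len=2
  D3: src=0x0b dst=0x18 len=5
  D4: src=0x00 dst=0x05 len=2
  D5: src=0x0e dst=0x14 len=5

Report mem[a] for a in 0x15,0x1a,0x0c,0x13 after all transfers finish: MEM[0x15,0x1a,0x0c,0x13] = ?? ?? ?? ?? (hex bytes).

[0] 0x1e->0x00 len=3 : d5 cd 96
[1] 0x1f->0x09 len=8 : cd 96 7f 1d 3b 6d dd 0b
[2] 0x25->0x23 len=2 : dd 0b
[3] 0x0b->0x18 len=5 : 7f 1d 3b 6d dd
[4] 0x00->0x05 len=2 : d5 cd
[5] 0x0e->0x14 len=5 : 6d dd 0b 76 88
query mem[0x15]=0xdd, mem[0x1a]=0x3b, mem[0x0c]=0x1d, mem[0x13]=0x53

MEM[0x15,0x1a,0x0c,0x13] = dd 3b 1d 53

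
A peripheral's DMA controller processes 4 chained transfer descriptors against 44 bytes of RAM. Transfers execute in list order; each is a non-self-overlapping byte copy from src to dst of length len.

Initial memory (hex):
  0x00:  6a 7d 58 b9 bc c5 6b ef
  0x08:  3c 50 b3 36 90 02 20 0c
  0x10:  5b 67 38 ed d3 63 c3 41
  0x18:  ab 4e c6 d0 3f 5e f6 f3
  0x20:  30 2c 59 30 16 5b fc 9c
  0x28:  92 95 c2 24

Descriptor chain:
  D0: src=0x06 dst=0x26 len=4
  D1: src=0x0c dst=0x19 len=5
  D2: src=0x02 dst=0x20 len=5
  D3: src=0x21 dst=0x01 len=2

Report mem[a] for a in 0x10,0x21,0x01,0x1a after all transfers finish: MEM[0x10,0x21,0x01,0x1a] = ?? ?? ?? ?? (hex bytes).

MEM[0x10,0x21,0x01,0x1a] = 5b b9 b9 02

  after D0: wrote 4B at 0x26 = 6bef3c50
  after D1: wrote 5B at 0x19 = 9002200c5b
  after D2: wrote 5B at 0x20 = 58b9bcc56b
  after D3: wrote 2B at 0x01 = b9bc
query mem[0x10]=0x5b, mem[0x21]=0xb9, mem[0x01]=0xb9, mem[0x1a]=0x02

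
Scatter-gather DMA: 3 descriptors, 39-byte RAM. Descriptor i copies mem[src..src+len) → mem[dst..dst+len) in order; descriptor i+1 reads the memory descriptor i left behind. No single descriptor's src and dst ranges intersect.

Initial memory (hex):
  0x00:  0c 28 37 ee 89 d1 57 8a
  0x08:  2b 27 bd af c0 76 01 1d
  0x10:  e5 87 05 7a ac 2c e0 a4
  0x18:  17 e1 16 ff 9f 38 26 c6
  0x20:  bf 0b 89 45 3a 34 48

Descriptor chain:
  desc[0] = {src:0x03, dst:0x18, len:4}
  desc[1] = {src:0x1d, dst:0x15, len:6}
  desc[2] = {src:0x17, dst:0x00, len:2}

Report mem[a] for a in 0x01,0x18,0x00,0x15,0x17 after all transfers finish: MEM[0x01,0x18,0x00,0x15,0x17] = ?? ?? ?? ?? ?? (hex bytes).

MEM[0x01,0x18,0x00,0x15,0x17] = bf bf c6 38 c6

[0] 0x03->0x18 len=4 : ee 89 d1 57
[1] 0x1d->0x15 len=6 : 38 26 c6 bf 0b 89
[2] 0x17->0x00 len=2 : c6 bf
query mem[0x01]=0xbf, mem[0x18]=0xbf, mem[0x00]=0xc6, mem[0x15]=0x38, mem[0x17]=0xc6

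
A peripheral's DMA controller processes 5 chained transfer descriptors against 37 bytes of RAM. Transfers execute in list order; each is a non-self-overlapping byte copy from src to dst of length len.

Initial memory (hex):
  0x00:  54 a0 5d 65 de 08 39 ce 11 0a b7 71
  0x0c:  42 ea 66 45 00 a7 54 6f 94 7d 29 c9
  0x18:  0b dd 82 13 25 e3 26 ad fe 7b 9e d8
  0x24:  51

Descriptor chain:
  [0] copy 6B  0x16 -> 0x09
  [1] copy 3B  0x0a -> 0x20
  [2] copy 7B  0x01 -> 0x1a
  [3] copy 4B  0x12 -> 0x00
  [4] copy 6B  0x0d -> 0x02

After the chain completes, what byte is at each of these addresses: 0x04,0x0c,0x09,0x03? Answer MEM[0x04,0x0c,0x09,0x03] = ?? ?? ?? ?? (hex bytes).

  after D0: wrote 6B at 0x09 = 29c90bdd8213
  after D1: wrote 3B at 0x20 = c90bdd
  after D2: wrote 7B at 0x1a = a05d65de0839ce
  after D3: wrote 4B at 0x00 = 546f947d
  after D4: wrote 6B at 0x02 = 82134500a754
query mem[0x04]=0x45, mem[0x0c]=0xdd, mem[0x09]=0x29, mem[0x03]=0x13

MEM[0x04,0x0c,0x09,0x03] = 45 dd 29 13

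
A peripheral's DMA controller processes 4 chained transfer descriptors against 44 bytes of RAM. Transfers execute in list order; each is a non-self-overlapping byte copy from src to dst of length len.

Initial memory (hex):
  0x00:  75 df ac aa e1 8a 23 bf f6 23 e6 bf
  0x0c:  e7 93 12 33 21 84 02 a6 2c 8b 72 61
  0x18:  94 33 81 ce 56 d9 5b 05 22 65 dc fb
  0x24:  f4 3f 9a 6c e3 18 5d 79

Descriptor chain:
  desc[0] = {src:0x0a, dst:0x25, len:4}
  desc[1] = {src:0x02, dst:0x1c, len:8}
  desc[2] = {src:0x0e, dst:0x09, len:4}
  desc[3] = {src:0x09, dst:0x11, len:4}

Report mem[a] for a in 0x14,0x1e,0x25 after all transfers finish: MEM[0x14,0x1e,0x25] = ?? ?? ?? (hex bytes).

MEM[0x14,0x1e,0x25] = 84 e1 e6

  after D0: wrote 4B at 0x25 = e6bfe793
  after D1: wrote 8B at 0x1c = acaae18a23bff623
  after D2: wrote 4B at 0x09 = 12332184
  after D3: wrote 4B at 0x11 = 12332184
query mem[0x14]=0x84, mem[0x1e]=0xe1, mem[0x25]=0xe6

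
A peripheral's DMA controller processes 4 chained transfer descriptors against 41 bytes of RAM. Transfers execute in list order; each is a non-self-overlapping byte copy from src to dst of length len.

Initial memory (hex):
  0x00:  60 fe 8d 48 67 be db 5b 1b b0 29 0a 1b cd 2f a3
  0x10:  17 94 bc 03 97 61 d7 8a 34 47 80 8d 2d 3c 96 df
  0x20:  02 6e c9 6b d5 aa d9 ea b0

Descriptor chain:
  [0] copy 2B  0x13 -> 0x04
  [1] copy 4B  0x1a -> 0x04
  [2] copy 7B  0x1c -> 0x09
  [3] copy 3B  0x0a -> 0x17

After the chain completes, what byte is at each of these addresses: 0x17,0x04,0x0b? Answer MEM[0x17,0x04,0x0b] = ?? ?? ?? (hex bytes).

#0 dst[0x04+2] := {0x03,0x97}
#1 dst[0x04+4] := {0x80,0x8d,0x2d,0x3c}
#2 dst[0x09+7] := {0x2d,0x3c,0x96,0xdf,0x02,0x6e,0xc9}
#3 dst[0x17+3] := {0x3c,0x96,0xdf}
query mem[0x17]=0x3c, mem[0x04]=0x80, mem[0x0b]=0x96

MEM[0x17,0x04,0x0b] = 3c 80 96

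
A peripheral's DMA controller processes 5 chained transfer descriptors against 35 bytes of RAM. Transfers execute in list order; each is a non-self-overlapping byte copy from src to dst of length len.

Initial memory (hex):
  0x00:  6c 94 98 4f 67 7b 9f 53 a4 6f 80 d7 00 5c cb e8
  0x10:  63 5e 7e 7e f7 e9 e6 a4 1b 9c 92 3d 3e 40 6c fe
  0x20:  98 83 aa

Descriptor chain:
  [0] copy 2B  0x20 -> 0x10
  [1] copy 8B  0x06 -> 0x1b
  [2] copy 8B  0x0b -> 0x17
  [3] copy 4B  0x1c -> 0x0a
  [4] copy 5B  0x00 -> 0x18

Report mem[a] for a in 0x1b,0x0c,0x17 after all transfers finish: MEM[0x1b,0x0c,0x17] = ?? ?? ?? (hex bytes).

MEM[0x1b,0x0c,0x17] = 4f 7e d7

D0: mem[0x10..0x11] <- [98 83]
D1: mem[0x1b..0x22] <- [9f 53 a4 6f 80 d7 00 5c]
D2: mem[0x17..0x1e] <- [d7 00 5c cb e8 98 83 7e]
D3: mem[0x0a..0x0d] <- [98 83 7e 80]
D4: mem[0x18..0x1c] <- [6c 94 98 4f 67]
query mem[0x1b]=0x4f, mem[0x0c]=0x7e, mem[0x17]=0xd7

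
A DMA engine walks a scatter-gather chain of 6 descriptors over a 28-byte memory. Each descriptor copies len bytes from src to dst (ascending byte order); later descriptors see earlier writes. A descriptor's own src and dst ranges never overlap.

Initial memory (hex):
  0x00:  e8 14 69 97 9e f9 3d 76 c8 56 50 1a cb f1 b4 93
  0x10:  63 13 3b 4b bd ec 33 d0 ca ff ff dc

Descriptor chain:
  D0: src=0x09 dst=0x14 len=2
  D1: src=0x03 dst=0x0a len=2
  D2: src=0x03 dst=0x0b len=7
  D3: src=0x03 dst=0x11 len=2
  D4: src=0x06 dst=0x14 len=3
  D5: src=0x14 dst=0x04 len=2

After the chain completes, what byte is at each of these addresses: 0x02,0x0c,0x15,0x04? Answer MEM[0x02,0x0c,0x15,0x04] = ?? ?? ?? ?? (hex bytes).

MEM[0x02,0x0c,0x15,0x04] = 69 9e 76 3d

#0 dst[0x14+2] := {0x56,0x50}
#1 dst[0x0a+2] := {0x97,0x9e}
#2 dst[0x0b+7] := {0x97,0x9e,0xf9,0x3d,0x76,0xc8,0x56}
#3 dst[0x11+2] := {0x97,0x9e}
#4 dst[0x14+3] := {0x3d,0x76,0xc8}
#5 dst[0x04+2] := {0x3d,0x76}
query mem[0x02]=0x69, mem[0x0c]=0x9e, mem[0x15]=0x76, mem[0x04]=0x3d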